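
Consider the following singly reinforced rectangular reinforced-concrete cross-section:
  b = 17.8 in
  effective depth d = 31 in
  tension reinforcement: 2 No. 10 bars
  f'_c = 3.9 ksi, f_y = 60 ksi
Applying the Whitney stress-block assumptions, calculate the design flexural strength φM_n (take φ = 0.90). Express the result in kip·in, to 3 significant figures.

A_s = 2 × 1.27 = 2.54 in².
T = A_s f_y = 2.54 × 60 = 152.4 kips.
a = T/(0.85 f'_c b) = 152.4/(0.85 × 3.9 × 17.8) = 2.583 in.
M_n = T(d − a/2) = 152.4 × (31 − 1.2915) = 4527.6 kip·in.
φM_n = 0.90 × 4527.6 = 4074.8 kip·in.

φM_n ≈ 4070 kip·in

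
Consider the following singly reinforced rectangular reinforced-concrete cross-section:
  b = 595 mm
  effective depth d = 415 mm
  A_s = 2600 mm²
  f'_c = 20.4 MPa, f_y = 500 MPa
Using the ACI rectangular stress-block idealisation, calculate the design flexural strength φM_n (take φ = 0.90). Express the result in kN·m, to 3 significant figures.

φM_n ≈ 412 kN·m

T = A_s f_y = 2600 × 500 = 1300000 N = 1300 kN.
From C = T: a = T/(0.85 f'_c b) = 1300000/(0.85 × 20.4 × 595) = 126.00 mm.
M_n = T(d − a/2) = 1300 kN × (415 − 63) mm = 457.60 kN·m.
φM_n = 0.90 × 457.60 = 411.84 kN·m.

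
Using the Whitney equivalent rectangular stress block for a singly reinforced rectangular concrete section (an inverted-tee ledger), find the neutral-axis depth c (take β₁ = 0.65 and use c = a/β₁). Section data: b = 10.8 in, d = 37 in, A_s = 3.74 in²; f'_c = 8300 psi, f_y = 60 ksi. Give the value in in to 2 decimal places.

c ≈ 4.53 in

T = A_s f_y = 3.74 × 60 = 224.4 kips.
a = T/(0.85 f'_c b) = 224.4/(0.85 × 8.3 × 10.8) = 2.9451 in.
With β₁ = 0.65, c = a/β₁ = 2.9451/0.65 = 4.53 in.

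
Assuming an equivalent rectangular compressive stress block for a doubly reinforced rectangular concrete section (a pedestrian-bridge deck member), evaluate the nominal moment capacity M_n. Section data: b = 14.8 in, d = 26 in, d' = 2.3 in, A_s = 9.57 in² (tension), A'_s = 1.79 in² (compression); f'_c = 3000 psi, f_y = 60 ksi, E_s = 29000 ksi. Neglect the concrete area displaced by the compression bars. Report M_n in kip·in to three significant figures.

M_n ≈ 11800 kip·in

Assume both steels yield.
a = (A_s − A'_s) f_y/(0.85 f'_c b) = (9.57 − 1.79) × 60/(0.85 × 3 × 14.8) = 12.369 in.
c = a/β₁ = 12.369/0.85 = 14.552 in; ε'_s = 0.003(c − d')/c = 0.0025 ≥ ε_y = 0.0021, so the compression steel yields.
M_n = (A_s − A'_s) f_y (d − a/2) + A'_s f_y (d − d') = 466.8 × (26 − 6.1845) + 107.4 × (26 − 2.3) = 9249.9 + 2545.4 = 11795.3 kip·in.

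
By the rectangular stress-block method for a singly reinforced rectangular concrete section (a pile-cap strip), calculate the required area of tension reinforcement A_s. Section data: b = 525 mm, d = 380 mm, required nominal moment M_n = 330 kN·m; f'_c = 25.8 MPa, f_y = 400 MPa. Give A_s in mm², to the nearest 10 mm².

With M_n = 0.85 f'_c a b (d − a/2), solve the quadratic for a:
a = d − √(d² − 2M_n/(0.85 f'_c b)) = 380 − √(380² − 2 × 330×10⁶/(0.85 × 25.8 × 525)) = 84.92 mm.
A_s = 0.85 f'_c a b / f_y = 0.85 × 25.8 × 84.92 × 525 / 400 = 2444.3 mm².

A_s ≈ 2440 mm²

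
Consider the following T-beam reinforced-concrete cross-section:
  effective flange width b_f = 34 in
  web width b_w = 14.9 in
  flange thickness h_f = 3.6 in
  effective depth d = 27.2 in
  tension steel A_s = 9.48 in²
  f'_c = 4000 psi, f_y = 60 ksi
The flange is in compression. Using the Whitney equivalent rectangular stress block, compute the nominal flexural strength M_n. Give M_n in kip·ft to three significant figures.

M_n ≈ 1160 kip·ft

Tension: T = A_s f_y = 9.48 × 60 = 568.8 kips.
Try a within the flange: a = T/(0.85 f'_c b_f) = 568.8/(0.85 × 4 × 34) = 4.920 in.
a = 4.920 > h_f = 3.6 in: the block extends into the web. Split into flange-overhang and web parts.
C_f = 0.85 f'_c (b_f − b_w) h_f = 0.85 × 4 × (34 − 14.9) × 3.6 = 233.8 kips.
Remaining web compression depth: a_w = (T − C_f)/(0.85 f'_c b_w) = (568.8 − 233.8)/(0.85 × 4 × 14.9) = 6.613 in.
M_n = C_f(d − h_f/2) + (T − C_f)(d − a_w/2) = 233.8 × (27.2 − 1.8) + 335 × (27.2 − 3.3065) = 5938.5 + 8004.3 = 13942.8 kip·in.
M_n = 13942.8/12 = 1161.90 kip·ft.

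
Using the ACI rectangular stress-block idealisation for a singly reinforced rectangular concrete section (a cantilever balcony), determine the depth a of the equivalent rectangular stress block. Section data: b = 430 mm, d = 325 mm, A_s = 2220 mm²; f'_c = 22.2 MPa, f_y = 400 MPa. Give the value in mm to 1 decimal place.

a ≈ 109.4 mm

T = A_s f_y = 2220 × 400 = 888000 N = 888 kN.
Setting C = 0.85 f'_c a b equal to T: a = 888000/(0.85 × 22.2 × 430) = 109.4 mm.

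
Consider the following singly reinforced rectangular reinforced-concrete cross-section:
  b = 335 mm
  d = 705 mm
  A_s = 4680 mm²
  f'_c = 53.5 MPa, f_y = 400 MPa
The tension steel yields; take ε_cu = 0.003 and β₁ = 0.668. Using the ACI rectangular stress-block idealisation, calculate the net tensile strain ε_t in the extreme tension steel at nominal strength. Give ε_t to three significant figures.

ε_t ≈ 0.00850

a = A_s f_y/(0.85 f'_c b) = 122.88 mm.
β₁ = 0.668, so c = a/β₁ = 122.88/0.668 = 183.95 mm.
From the linear strain diagram with ε_cu = 0.003: ε_t = 0.003 (d − c)/c = 0.003 × (705 − 183.95)/183.95 = 0.00850.
Since ε_t ≥ 0.005, the section is tension-controlled.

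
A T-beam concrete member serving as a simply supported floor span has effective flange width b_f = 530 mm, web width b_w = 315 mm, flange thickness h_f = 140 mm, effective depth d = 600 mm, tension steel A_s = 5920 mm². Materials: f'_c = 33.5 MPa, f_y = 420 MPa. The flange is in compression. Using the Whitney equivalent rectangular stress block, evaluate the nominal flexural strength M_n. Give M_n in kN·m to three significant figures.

M_n ≈ 1280 kN·m

Tension: T = A_s f_y = 5920 × 420 = 2486400 N.
Try a within the flange: a = T/(0.85 f'_c b_f) = 2486400/(0.85 × 33.5 × 530) = 164.75 mm.
a = 164.75 > h_f = 140 mm: the block extends into the web. Split into flange-overhang and web parts.
C_f = 0.85 f'_c (b_f − b_w) h_f = 0.85 × 33.5 × (530 − 315) × 140 = 857098 N.
Remaining web compression depth: a_w = (T − C_f)/(0.85 f'_c b_w) = (2486400 − 857098)/(0.85 × 33.5 × 315) = 181.65 mm.
M_n = C_f(d − h_f/2) + (T − C_f)(d − a_w/2) = 857098 × (600 − 70) + 1629302 × (600 − 90.825) = 454.26 + 829.60 = 1283.86 × 10⁶ N·mm.
M_n = 1283.86 kN·m.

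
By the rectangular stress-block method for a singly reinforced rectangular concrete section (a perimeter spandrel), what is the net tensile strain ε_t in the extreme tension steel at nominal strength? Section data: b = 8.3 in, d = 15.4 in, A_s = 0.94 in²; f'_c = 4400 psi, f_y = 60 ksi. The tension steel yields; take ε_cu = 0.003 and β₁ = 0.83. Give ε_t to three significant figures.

a = A_s f_y/(0.85 f'_c b) = 1.817 in.
β₁ = 0.83, so c = a/β₁ = 1.817/0.83 = 2.189 in.
From the linear strain diagram with ε_cu = 0.003: ε_t = 0.003 (d − c)/c = 0.003 × (15.4 − 2.189)/2.189 = 0.0181.
Since ε_t ≥ 0.005, the section is tension-controlled.

ε_t ≈ 0.0181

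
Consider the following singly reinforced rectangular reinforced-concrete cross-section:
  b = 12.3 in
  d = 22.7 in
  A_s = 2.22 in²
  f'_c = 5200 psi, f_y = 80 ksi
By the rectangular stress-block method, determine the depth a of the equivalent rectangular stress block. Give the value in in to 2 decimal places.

a ≈ 3.27 in

T = A_s f_y = 2.22 × 80 = 177.6 kips.
a = T/(0.85 f'_c b) = 177.6/(0.85 × 5.2 × 12.3) = 3.27 in.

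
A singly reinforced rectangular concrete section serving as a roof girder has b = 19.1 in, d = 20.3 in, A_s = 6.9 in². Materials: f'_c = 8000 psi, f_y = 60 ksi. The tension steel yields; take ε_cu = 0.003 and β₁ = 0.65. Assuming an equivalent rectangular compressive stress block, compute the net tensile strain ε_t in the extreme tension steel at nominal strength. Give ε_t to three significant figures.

ε_t ≈ 0.00942

a = A_s f_y/(0.85 f'_c b) = 3.188 in.
β₁ = 0.65, so c = a/β₁ = 3.188/0.65 = 4.905 in.
From the linear strain diagram with ε_cu = 0.003: ε_t = 0.003 (d − c)/c = 0.003 × (20.3 − 4.905)/4.905 = 0.00942.
Since ε_t ≥ 0.005, the section is tension-controlled.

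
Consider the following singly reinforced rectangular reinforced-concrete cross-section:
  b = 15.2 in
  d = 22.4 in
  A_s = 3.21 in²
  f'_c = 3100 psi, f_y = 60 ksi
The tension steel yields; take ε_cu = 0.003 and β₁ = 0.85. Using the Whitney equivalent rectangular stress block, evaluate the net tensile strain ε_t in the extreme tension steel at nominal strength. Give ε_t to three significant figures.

ε_t ≈ 0.00888

a = A_s f_y/(0.85 f'_c b) = 4.809 in.
β₁ = 0.85, so c = a/β₁ = 4.809/0.85 = 5.658 in.
From the linear strain diagram with ε_cu = 0.003: ε_t = 0.003 (d − c)/c = 0.003 × (22.4 − 5.658)/5.658 = 0.00888.
Since ε_t ≥ 0.005, the section is tension-controlled.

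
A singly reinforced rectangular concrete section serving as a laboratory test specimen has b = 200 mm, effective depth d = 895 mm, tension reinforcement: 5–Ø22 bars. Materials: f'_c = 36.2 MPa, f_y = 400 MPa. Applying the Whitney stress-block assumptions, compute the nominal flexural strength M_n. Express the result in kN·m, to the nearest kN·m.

A_s = 5 × 380 = 1900 mm².
T = A_s f_y = 1900 × 400 = 760000 N = 760 kN.
From C = T: a = T/(0.85 f'_c b) = 760000/(0.85 × 36.2 × 200) = 123.50 mm.
M_n = T(d − a/2) = 760 kN × (895 − 61.75) mm = 633.27 kN·m.

M_n ≈ 633 kN·m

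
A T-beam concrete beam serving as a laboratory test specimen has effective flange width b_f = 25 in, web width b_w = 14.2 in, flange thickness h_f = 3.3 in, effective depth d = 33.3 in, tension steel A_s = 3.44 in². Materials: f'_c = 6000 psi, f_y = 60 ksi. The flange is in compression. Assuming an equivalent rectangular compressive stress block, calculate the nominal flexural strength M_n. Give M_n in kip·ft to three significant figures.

Tension: T = A_s f_y = 3.44 × 60 = 206.4 kips.
Try a within the flange: a = T/(0.85 f'_c b_f) = 206.4/(0.85 × 6 × 25) = 1.619 in.
Since a = 1.619 ≤ h_f = 3.3 in, the stress block lies entirely in the flange; analyse as a rectangular beam of width b_f.
M_n = T(d − a/2) = 206.4 × (33.3 − 0.8095) = 6706.0 kip·in.
M_n = 6706.0/12 = 558.83 kip·ft.

M_n ≈ 559 kip·ft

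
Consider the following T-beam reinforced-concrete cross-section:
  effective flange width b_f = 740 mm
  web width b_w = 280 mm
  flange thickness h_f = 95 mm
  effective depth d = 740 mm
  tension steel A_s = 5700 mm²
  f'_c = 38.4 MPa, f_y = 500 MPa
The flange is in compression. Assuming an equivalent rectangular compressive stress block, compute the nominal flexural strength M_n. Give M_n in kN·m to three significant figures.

M_n ≈ 1930 kN·m

Tension: T = A_s f_y = 5700 × 500 = 2850000 N.
Try a within the flange: a = T/(0.85 f'_c b_f) = 2850000/(0.85 × 38.4 × 740) = 117.99 mm.
a = 117.99 > h_f = 95 mm: the block extends into the web. Split into flange-overhang and web parts.
C_f = 0.85 f'_c (b_f − b_w) h_f = 0.85 × 38.4 × (740 − 280) × 95 = 1426368 N.
Remaining web compression depth: a_w = (T − C_f)/(0.85 f'_c b_w) = (2850000 − 1426368)/(0.85 × 38.4 × 280) = 155.77 mm.
M_n = C_f(d − h_f/2) + (T − C_f)(d − a_w/2) = 1426368 × (740 − 47.5) + 1423632 × (740 − 77.885) = 987.76 + 942.61 = 1930.37 × 10⁶ N·mm.
M_n = 1930.37 kN·m.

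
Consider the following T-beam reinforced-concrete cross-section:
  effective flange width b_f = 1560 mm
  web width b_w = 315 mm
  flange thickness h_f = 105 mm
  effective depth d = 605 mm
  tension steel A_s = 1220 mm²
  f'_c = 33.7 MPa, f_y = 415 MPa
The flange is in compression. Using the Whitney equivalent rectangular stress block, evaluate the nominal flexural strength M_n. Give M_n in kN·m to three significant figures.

M_n ≈ 303 kN·m

Tension: T = A_s f_y = 1220 × 415 = 506300 N.
Try a within the flange: a = T/(0.85 f'_c b_f) = 506300/(0.85 × 33.7 × 1560) = 11.33 mm.
Since a = 11.33 ≤ h_f = 105 mm, the stress block lies entirely in the flange; analyse as a rectangular beam of width b_f.
M_n = T(d − a/2) = 506300 × (605 − 5.665) = 303.44 × 10⁶ N·mm.
M_n = 303.44 kN·m.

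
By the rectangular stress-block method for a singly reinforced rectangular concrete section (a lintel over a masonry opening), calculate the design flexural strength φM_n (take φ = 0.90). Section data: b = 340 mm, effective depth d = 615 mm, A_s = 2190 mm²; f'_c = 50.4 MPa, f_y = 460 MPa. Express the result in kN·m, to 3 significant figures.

T = A_s f_y = 2190 × 460 = 1007400 N = 1007.4 kN.
From C = T: a = T/(0.85 f'_c b) = 1007400/(0.85 × 50.4 × 340) = 69.16 mm.
M_n = T(d − a/2) = 1007.4 kN × (615 − 34.58) mm = 584.72 kN·m.
φM_n = 0.90 × 584.72 = 526.25 kN·m.

φM_n ≈ 526 kN·m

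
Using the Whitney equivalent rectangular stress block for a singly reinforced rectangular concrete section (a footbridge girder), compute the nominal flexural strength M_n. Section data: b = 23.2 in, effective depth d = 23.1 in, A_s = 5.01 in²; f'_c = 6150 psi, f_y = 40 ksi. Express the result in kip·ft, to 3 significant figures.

M_n ≈ 372 kip·ft

T = A_s f_y = 5.01 × 40 = 200.4 kips.
a = T/(0.85 f'_c b) = 200.4/(0.85 × 6.15 × 23.2) = 1.652 in.
M_n = T(d − a/2) = 200.4 × (23.1 − 0.826) = 4463.7 kip·in = 4463.7/12 = 371.98 kip·ft.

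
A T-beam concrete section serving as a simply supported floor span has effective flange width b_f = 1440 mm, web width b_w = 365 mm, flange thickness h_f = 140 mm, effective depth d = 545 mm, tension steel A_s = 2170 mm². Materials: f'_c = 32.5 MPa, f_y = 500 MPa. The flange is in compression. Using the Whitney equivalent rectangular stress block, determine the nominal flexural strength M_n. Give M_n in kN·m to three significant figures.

Tension: T = A_s f_y = 2170 × 500 = 1085000 N.
Try a within the flange: a = T/(0.85 f'_c b_f) = 1085000/(0.85 × 32.5 × 1440) = 27.28 mm.
Since a = 27.28 ≤ h_f = 140 mm, the stress block lies entirely in the flange; analyse as a rectangular beam of width b_f.
M_n = T(d − a/2) = 1085000 × (545 − 13.64) = 576.53 × 10⁶ N·mm.
M_n = 576.53 kN·m.

M_n ≈ 577 kN·m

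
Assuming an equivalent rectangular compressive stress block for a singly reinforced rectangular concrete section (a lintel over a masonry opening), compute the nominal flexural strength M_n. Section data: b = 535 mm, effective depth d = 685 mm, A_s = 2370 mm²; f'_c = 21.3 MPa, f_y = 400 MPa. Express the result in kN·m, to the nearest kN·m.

M_n ≈ 603 kN·m

T = A_s f_y = 2370 × 400 = 948000 N = 948 kN.
From C = T: a = T/(0.85 f'_c b) = 948000/(0.85 × 21.3 × 535) = 97.87 mm.
M_n = T(d − a/2) = 948 kN × (685 − 48.935) mm = 602.99 kN·m.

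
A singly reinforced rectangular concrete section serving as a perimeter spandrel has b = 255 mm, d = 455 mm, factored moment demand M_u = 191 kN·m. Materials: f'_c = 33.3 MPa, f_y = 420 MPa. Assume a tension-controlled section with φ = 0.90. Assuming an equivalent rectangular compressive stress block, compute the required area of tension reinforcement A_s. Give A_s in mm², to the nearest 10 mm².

A_s ≈ 1200 mm²

M_n = M_u/φ = 191/0.90 = 212.222 kN·m.
With M_n = 0.85 f'_c a b (d − a/2), solve the quadratic for a:
a = d − √(d² − 2M_n/(0.85 f'_c b)) = 455 − √(455² − 2 × 212.222×10⁶/(0.85 × 33.3 × 255)) = 70.01 mm.
A_s = 0.85 f'_c a b / f_y = 0.85 × 33.3 × 70.01 × 255 / 420 = 1203.1 mm².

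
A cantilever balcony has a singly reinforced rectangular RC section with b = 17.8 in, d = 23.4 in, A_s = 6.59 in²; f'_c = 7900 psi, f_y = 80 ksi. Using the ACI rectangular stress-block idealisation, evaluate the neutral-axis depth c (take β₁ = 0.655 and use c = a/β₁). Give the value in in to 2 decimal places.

c ≈ 6.73 in

T = A_s f_y = 6.59 × 80 = 527.2 kips.
a = T/(0.85 f'_c b) = 527.2/(0.85 × 7.9 × 17.8) = 4.4107 in.
With β₁ = 0.655, c = a/β₁ = 4.4107/0.655 = 6.73 in.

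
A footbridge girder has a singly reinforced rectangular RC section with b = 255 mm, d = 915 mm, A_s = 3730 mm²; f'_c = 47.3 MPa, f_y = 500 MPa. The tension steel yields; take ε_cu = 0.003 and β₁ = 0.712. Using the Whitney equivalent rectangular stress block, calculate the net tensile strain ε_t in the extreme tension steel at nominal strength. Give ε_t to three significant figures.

a = A_s f_y/(0.85 f'_c b) = 181.91 mm.
β₁ = 0.712, so c = a/β₁ = 181.91/0.712 = 255.49 mm.
From the linear strain diagram with ε_cu = 0.003: ε_t = 0.003 (d − c)/c = 0.003 × (915 − 255.49)/255.49 = 0.00774.
Since ε_t ≥ 0.005, the section is tension-controlled.

ε_t ≈ 0.00774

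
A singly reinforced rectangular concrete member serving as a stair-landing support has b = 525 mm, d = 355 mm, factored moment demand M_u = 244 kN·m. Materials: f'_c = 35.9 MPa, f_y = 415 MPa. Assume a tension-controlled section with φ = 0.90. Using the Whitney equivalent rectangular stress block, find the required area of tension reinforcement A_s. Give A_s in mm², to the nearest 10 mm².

M_n = M_u/φ = 244/0.90 = 271.111 kN·m.
With M_n = 0.85 f'_c a b (d − a/2), solve the quadratic for a:
a = d − √(d² − 2M_n/(0.85 f'_c b)) = 355 − √(355² − 2 × 271.111×10⁶/(0.85 × 35.9 × 525)) = 51.39 mm.
A_s = 0.85 f'_c a b / f_y = 0.85 × 35.9 × 51.39 × 525 / 415 = 1983.8 mm².

A_s ≈ 1980 mm²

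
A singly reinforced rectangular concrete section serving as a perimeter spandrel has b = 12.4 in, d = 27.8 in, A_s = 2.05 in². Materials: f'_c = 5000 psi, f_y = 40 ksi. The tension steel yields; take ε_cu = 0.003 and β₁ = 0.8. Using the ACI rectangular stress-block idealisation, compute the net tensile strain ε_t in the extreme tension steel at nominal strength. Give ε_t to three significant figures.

a = A_s f_y/(0.85 f'_c b) = 1.556 in.
β₁ = 0.8, so c = a/β₁ = 1.556/0.8 = 1.945 in.
From the linear strain diagram with ε_cu = 0.003: ε_t = 0.003 (d − c)/c = 0.003 × (27.8 − 1.945)/1.945 = 0.0399.
Since ε_t ≥ 0.005, the section is tension-controlled.

ε_t ≈ 0.0399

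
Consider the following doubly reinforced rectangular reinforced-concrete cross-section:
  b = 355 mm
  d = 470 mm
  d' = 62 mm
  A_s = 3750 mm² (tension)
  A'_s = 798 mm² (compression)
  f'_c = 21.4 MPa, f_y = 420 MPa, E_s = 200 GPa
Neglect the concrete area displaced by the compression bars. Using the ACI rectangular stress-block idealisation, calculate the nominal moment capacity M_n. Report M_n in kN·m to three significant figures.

Assume both tension and compression steel yield.
Net tension couple steel: A_s − A'_s = 2952 mm².
a = (A_s − A'_s) f_y / (0.85 f'_c b) = 1239840/(0.85 × 21.4 × 355) = 192.00 mm.
c = a/β₁ = 192.00/0.85 = 225.88 mm; ε'_s = 0.003(c − d')/c = 0.0022 ≥ f_y/E_s = 0.0021, so compression steel does yield.
M_n = (A_s − A'_s) f_y (d − a/2) + A'_s f_y (d − d') = [1239840 × (470 − 96) + 335160 × (470 − 62)] × 10⁻⁶ = 463.70 + 136.75 = 600.45 kN·m.

M_n ≈ 600 kN·m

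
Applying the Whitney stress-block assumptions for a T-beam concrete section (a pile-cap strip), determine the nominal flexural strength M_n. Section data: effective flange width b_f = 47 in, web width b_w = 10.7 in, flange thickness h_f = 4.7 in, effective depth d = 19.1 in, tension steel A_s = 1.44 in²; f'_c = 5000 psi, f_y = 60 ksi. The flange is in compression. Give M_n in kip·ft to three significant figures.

M_n ≈ 136 kip·ft

Tension: T = A_s f_y = 1.44 × 60 = 86.4 kips.
Try a within the flange: a = T/(0.85 f'_c b_f) = 86.4/(0.85 × 5 × 47) = 0.433 in.
Since a = 0.433 ≤ h_f = 4.7 in, the stress block lies entirely in the flange; analyse as a rectangular beam of width b_f.
M_n = T(d − a/2) = 86.4 × (19.1 − 0.2165) = 1631.5 kip·in.
M_n = 1631.5/12 = 135.96 kip·ft.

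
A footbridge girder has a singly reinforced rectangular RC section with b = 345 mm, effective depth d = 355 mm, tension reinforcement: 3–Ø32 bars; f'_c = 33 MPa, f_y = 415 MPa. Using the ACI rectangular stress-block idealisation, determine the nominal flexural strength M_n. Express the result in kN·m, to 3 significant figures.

A_s = 3 × 804 = 2412 mm².
T = A_s f_y = 2412 × 415 = 1000980 N = 1000.98 kN.
From C = T: a = T/(0.85 f'_c b) = 1000980/(0.85 × 33 × 345) = 103.44 mm.
M_n = T(d − a/2) = 1000.98 kN × (355 − 51.72) mm = 303.58 kN·m.

M_n ≈ 304 kN·m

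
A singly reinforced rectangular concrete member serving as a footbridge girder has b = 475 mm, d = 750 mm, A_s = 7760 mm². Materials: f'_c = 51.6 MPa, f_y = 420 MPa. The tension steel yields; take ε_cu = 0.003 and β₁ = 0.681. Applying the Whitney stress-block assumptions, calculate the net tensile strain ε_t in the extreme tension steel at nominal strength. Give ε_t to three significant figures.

a = A_s f_y/(0.85 f'_c b) = 156.44 mm.
β₁ = 0.681, so c = a/β₁ = 156.44/0.681 = 229.72 mm.
From the linear strain diagram with ε_cu = 0.003: ε_t = 0.003 (d − c)/c = 0.003 × (750 − 229.72)/229.72 = 0.00679.
Since ε_t ≥ 0.005, the section is tension-controlled.

ε_t ≈ 0.00679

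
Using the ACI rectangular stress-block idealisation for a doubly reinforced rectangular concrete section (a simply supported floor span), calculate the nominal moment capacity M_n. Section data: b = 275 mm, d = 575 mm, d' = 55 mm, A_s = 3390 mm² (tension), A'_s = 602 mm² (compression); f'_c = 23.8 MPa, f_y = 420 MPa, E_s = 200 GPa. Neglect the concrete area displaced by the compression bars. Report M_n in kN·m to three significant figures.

Assume both tension and compression steel yield.
Net tension couple steel: A_s − A'_s = 2788 mm².
a = (A_s − A'_s) f_y / (0.85 f'_c b) = 1170960/(0.85 × 23.8 × 275) = 210.48 mm.
c = a/β₁ = 210.48/0.85 = 247.62 mm; ε'_s = 0.003(c − d')/c = 0.0023 ≥ f_y/E_s = 0.0021, so compression steel does yield.
M_n = (A_s − A'_s) f_y (d − a/2) + A'_s f_y (d − d') = [1170960 × (575 − 105.24) + 252840 × (575 − 55)] × 10⁻⁶ = 550.07 + 131.48 = 681.55 kN·m.

M_n ≈ 682 kN·m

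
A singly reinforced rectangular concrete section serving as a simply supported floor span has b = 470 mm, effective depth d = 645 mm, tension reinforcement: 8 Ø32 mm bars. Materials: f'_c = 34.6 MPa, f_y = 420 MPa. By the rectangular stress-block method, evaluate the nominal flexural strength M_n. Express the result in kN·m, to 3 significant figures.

M_n ≈ 1480 kN·m

A_s = 8 × 804 = 6432 mm².
T = A_s f_y = 6432 × 420 = 2701440 N = 2701.44 kN.
From C = T: a = T/(0.85 f'_c b) = 2701440/(0.85 × 34.6 × 470) = 195.44 mm.
M_n = T(d − a/2) = 2701.44 kN × (645 − 97.72) mm = 1478.44 kN·m.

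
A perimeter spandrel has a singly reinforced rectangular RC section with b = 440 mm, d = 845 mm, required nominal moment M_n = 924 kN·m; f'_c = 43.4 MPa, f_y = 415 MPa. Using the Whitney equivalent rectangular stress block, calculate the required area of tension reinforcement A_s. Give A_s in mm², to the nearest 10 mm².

A_s ≈ 2750 mm²

With M_n = 0.85 f'_c a b (d − a/2), solve the quadratic for a:
a = d − √(d² − 2M_n/(0.85 f'_c b)) = 845 − √(845² − 2 × 924×10⁶/(0.85 × 43.4 × 440)) = 70.29 mm.
A_s = 0.85 f'_c a b / f_y = 0.85 × 43.4 × 70.29 × 440 / 415 = 2749.2 mm².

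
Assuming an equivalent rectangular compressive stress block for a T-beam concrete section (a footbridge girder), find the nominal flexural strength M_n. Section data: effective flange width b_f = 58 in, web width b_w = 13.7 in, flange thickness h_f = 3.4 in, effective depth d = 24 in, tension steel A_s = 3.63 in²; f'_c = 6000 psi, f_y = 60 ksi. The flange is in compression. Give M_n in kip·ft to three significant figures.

Tension: T = A_s f_y = 3.63 × 60 = 217.8 kips.
Try a within the flange: a = T/(0.85 f'_c b_f) = 217.8/(0.85 × 6 × 58) = 0.736 in.
Since a = 0.736 ≤ h_f = 3.4 in, the stress block lies entirely in the flange; analyse as a rectangular beam of width b_f.
M_n = T(d − a/2) = 217.8 × (24 − 0.368) = 5147.0 kip·in.
M_n = 5147.0/12 = 428.92 kip·ft.

M_n ≈ 429 kip·ft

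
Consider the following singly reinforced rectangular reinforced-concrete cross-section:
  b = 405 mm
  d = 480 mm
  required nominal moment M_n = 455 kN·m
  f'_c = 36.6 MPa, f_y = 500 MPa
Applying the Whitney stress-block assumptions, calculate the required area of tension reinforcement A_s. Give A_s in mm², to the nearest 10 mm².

A_s ≈ 2070 mm²

With M_n = 0.85 f'_c a b (d − a/2), solve the quadratic for a:
a = d − √(d² − 2M_n/(0.85 f'_c b)) = 480 − √(480² − 2 × 455×10⁶/(0.85 × 36.6 × 405)) = 82.29 mm.
A_s = 0.85 f'_c a b / f_y = 0.85 × 36.6 × 82.29 × 405 / 500 = 2073.6 mm².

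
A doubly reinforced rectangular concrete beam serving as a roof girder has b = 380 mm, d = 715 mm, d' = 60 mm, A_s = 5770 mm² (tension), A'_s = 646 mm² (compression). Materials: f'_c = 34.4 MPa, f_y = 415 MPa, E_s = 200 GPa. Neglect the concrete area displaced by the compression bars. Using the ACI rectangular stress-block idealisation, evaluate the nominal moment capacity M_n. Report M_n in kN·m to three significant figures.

Assume both tension and compression steel yield.
Net tension couple steel: A_s − A'_s = 5124 mm².
a = (A_s − A'_s) f_y / (0.85 f'_c b) = 2126460/(0.85 × 34.4 × 380) = 191.38 mm.
c = a/β₁ = 191.38/0.804 = 238.03 mm; ε'_s = 0.003(c − d')/c = 0.0022 ≥ f_y/E_s = 0.0021, so compression steel does yield.
M_n = (A_s − A'_s) f_y (d − a/2) + A'_s f_y (d − d') = [2126460 × (715 − 95.69) + 268090 × (715 − 60)] × 10⁻⁶ = 1316.94 + 175.60 = 1492.54 kN·m.

M_n ≈ 1490 kN·m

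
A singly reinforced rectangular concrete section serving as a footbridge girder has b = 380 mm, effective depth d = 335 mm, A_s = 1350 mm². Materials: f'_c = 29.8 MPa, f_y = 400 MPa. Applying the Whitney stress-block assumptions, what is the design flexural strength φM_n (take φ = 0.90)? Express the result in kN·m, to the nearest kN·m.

φM_n ≈ 149 kN·m

T = A_s f_y = 1350 × 400 = 540000 N = 540 kN.
From C = T: a = T/(0.85 f'_c b) = 540000/(0.85 × 29.8 × 380) = 56.10 mm.
M_n = T(d − a/2) = 540 kN × (335 − 28.05) mm = 165.75 kN·m.
φM_n = 0.90 × 165.75 = 149.18 kN·m.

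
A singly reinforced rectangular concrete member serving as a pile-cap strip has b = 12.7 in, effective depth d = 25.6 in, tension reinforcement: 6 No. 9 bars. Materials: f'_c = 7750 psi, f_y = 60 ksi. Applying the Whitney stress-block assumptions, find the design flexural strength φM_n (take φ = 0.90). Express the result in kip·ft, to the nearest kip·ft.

φM_n ≈ 633 kip·ft

A_s = 6 × 1 = 6 in².
T = A_s f_y = 6 × 60 = 360 kips.
a = T/(0.85 f'_c b) = 360/(0.85 × 7.75 × 12.7) = 4.303 in.
M_n = T(d − a/2) = 360 × (25.6 − 2.1515) = 8441.5 kip·in = 8441.5/12 = 703.46 kip·ft.
φM_n = 0.90 × 703.46 = 633.11 kip·ft.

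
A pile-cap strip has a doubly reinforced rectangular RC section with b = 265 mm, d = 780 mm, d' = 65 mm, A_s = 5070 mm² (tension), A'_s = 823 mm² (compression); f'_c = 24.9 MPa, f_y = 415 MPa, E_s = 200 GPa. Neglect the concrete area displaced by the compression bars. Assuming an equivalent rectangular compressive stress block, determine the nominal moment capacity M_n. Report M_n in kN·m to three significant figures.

Assume both tension and compression steel yield.
Net tension couple steel: A_s − A'_s = 4247 mm².
a = (A_s − A'_s) f_y / (0.85 f'_c b) = 1762505/(0.85 × 24.9 × 265) = 314.24 mm.
c = a/β₁ = 314.24/0.85 = 369.69 mm; ε'_s = 0.003(c − d')/c = 0.0025 ≥ f_y/E_s = 0.0021, so compression steel does yield.
M_n = (A_s − A'_s) f_y (d − a/2) + A'_s f_y (d − d') = [1762505 × (780 − 157.12) + 341545 × (780 − 65)] × 10⁻⁶ = 1097.83 + 244.20 = 1342.03 kN·m.

M_n ≈ 1340 kN·m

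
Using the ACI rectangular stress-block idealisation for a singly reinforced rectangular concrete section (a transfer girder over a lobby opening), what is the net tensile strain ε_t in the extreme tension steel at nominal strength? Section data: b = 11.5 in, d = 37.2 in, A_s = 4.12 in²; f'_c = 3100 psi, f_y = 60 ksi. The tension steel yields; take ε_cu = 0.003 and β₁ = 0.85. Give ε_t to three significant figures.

ε_t ≈ 0.00863

a = A_s f_y/(0.85 f'_c b) = 8.158 in.
β₁ = 0.85, so c = a/β₁ = 8.158/0.85 = 9.598 in.
From the linear strain diagram with ε_cu = 0.003: ε_t = 0.003 (d − c)/c = 0.003 × (37.2 − 9.598)/9.598 = 0.00863.
Since ε_t ≥ 0.005, the section is tension-controlled.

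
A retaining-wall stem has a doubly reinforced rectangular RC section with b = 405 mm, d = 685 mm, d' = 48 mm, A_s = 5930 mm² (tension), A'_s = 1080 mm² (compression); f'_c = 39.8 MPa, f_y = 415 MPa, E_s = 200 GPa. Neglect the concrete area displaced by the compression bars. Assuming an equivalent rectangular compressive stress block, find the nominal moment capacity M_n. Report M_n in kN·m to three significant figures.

Assume both tension and compression steel yield.
Net tension couple steel: A_s − A'_s = 4850 mm².
a = (A_s − A'_s) f_y / (0.85 f'_c b) = 2012750/(0.85 × 39.8 × 405) = 146.90 mm.
c = a/β₁ = 146.90/0.766 = 191.78 mm; ε'_s = 0.003(c − d')/c = 0.0022 ≥ f_y/E_s = 0.0021, so compression steel does yield.
M_n = (A_s − A'_s) f_y (d − a/2) + A'_s f_y (d − d') = [2012750 × (685 − 73.45) + 448200 × (685 − 48)] × 10⁻⁶ = 1230.90 + 285.50 = 1516.40 kN·m.

M_n ≈ 1520 kN·m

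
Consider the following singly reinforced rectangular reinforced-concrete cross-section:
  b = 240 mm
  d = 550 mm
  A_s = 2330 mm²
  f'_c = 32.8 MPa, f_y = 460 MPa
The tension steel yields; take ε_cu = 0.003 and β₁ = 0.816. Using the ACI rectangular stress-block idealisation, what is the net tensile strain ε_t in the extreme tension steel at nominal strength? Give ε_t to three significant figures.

ε_t ≈ 0.00541

a = A_s f_y/(0.85 f'_c b) = 160.18 mm.
β₁ = 0.816, so c = a/β₁ = 160.18/0.816 = 196.30 mm.
From the linear strain diagram with ε_cu = 0.003: ε_t = 0.003 (d − c)/c = 0.003 × (550 − 196.30)/196.30 = 0.00541.
Since ε_t ≥ 0.005, the section is tension-controlled.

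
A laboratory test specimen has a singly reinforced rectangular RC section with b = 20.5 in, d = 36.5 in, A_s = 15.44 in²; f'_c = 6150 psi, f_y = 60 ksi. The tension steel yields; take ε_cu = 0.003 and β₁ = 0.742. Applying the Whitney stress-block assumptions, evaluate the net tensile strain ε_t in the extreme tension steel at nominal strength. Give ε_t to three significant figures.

a = A_s f_y/(0.85 f'_c b) = 8.645 in.
β₁ = 0.742, so c = a/β₁ = 8.645/0.742 = 11.651 in.
From the linear strain diagram with ε_cu = 0.003: ε_t = 0.003 (d − c)/c = 0.003 × (36.5 − 11.651)/11.651 = 0.00640.
Since ε_t ≥ 0.005, the section is tension-controlled.

ε_t ≈ 0.00640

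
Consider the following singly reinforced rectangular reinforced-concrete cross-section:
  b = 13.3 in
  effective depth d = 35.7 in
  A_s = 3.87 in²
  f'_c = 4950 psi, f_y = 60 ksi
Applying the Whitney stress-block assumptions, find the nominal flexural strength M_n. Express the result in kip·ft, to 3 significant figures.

M_n ≈ 651 kip·ft

T = A_s f_y = 3.87 × 60 = 232.2 kips.
a = T/(0.85 f'_c b) = 232.2/(0.85 × 4.95 × 13.3) = 4.149 in.
M_n = T(d − a/2) = 232.2 × (35.7 − 2.0745) = 7807.8 kip·in = 7807.8/12 = 650.65 kip·ft.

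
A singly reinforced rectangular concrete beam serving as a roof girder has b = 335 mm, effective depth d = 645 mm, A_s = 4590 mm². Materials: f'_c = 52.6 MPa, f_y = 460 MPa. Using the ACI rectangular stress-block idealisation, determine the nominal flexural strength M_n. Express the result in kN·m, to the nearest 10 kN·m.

T = A_s f_y = 4590 × 460 = 2111400 N = 2111.4 kN.
From C = T: a = T/(0.85 f'_c b) = 2111400/(0.85 × 52.6 × 335) = 140.97 mm.
M_n = T(d − a/2) = 2111.4 kN × (645 − 70.485) mm = 1213.03 kN·m.

M_n ≈ 1210 kN·m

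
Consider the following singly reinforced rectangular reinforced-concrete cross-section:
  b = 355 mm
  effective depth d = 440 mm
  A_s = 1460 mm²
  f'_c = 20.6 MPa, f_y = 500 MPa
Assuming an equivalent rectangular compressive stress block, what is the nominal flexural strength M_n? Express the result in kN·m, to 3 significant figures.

M_n ≈ 278 kN·m

T = A_s f_y = 1460 × 500 = 730000 N = 730 kN.
From C = T: a = T/(0.85 f'_c b) = 730000/(0.85 × 20.6 × 355) = 117.44 mm.
M_n = T(d − a/2) = 730 kN × (440 − 58.72) mm = 278.33 kN·m.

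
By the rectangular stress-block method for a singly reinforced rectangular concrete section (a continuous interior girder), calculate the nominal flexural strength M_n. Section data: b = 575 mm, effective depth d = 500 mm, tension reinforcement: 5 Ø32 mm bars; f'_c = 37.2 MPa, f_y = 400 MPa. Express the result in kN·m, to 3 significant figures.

M_n ≈ 733 kN·m

A_s = 5 × 804 = 4020 mm².
T = A_s f_y = 4020 × 400 = 1608000 N = 1608 kN.
From C = T: a = T/(0.85 f'_c b) = 1608000/(0.85 × 37.2 × 575) = 88.44 mm.
M_n = T(d − a/2) = 1608 kN × (500 − 44.22) mm = 732.89 kN·m.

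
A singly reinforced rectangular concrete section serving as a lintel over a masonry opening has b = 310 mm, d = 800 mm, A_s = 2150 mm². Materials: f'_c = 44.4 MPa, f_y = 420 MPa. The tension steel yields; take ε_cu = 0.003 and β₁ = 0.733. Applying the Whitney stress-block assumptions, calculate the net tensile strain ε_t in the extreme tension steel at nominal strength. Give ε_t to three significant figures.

a = A_s f_y/(0.85 f'_c b) = 77.18 mm.
β₁ = 0.733, so c = a/β₁ = 77.18/0.733 = 105.29 mm.
From the linear strain diagram with ε_cu = 0.003: ε_t = 0.003 (d − c)/c = 0.003 × (800 − 105.29)/105.29 = 0.0198.
Since ε_t ≥ 0.005, the section is tension-controlled.

ε_t ≈ 0.0198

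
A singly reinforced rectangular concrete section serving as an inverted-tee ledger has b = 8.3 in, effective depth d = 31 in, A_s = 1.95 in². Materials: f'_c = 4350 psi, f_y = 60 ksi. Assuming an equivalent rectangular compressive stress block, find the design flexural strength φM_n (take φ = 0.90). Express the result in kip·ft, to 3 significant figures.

T = A_s f_y = 1.95 × 60 = 117 kips.
a = T/(0.85 f'_c b) = 117/(0.85 × 4.35 × 8.3) = 3.812 in.
M_n = T(d − a/2) = 117 × (31 − 1.906) = 3404.0 kip·in = 3404.0/12 = 283.67 kip·ft.
φM_n = 0.90 × 283.67 = 255.30 kip·ft.

φM_n ≈ 255 kip·ft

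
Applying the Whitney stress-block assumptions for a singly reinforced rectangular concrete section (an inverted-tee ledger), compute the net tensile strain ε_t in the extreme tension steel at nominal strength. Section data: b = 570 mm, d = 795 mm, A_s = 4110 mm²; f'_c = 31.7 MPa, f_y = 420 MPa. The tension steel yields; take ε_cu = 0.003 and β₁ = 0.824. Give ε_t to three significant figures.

a = A_s f_y/(0.85 f'_c b) = 112.39 mm.
β₁ = 0.824, so c = a/β₁ = 112.39/0.824 = 136.40 mm.
From the linear strain diagram with ε_cu = 0.003: ε_t = 0.003 (d − c)/c = 0.003 × (795 − 136.40)/136.40 = 0.0145.
Since ε_t ≥ 0.005, the section is tension-controlled.

ε_t ≈ 0.0145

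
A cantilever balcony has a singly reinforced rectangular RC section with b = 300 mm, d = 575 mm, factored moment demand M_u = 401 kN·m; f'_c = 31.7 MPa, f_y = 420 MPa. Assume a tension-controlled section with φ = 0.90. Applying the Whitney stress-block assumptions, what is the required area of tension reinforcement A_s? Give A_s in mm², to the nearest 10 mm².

A_s ≈ 2030 mm²

M_n = M_u/φ = 401/0.90 = 445.556 kN·m.
With M_n = 0.85 f'_c a b (d − a/2), solve the quadratic for a:
a = d − √(d² − 2M_n/(0.85 f'_c b)) = 575 − √(575² − 2 × 445.556×10⁶/(0.85 × 31.7 × 300)) = 105.55 mm.
A_s = 0.85 f'_c a b / f_y = 0.85 × 31.7 × 105.55 × 300 / 420 = 2031.5 mm².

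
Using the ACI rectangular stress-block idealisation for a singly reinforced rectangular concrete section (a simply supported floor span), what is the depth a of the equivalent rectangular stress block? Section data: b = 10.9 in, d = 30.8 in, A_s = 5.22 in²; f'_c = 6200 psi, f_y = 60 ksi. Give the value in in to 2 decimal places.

a ≈ 5.45 in

T = A_s f_y = 5.22 × 60 = 313.2 kips.
a = T/(0.85 f'_c b) = 313.2/(0.85 × 6.2 × 10.9) = 5.45 in.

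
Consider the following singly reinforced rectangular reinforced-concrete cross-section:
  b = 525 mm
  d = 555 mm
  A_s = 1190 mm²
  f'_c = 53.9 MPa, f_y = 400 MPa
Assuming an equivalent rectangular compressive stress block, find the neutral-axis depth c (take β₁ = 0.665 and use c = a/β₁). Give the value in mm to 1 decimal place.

c ≈ 29.8 mm

T = A_s f_y = 1190 × 400 = 476000 N = 476 kN.
Setting C = 0.85 f'_c a b equal to T: a = 476000/(0.85 × 53.9 × 525) = 19.790 mm.
With β₁ = 0.665, c = a/β₁ = 19.790/0.665 = 29.8 mm.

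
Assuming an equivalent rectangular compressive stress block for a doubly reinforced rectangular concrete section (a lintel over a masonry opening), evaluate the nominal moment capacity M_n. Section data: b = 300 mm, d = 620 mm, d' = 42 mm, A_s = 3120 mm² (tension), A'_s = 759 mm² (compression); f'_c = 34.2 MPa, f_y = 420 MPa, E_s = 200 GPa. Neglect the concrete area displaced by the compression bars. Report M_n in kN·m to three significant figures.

Assume both tension and compression steel yield.
Net tension couple steel: A_s − A'_s = 2361 mm².
a = (A_s − A'_s) f_y / (0.85 f'_c b) = 991620/(0.85 × 34.2 × 300) = 113.70 mm.
c = a/β₁ = 113.70/0.806 = 141.07 mm; ε'_s = 0.003(c − d')/c = 0.0021 ≥ f_y/E_s = 0.0021, so compression steel does yield.
M_n = (A_s − A'_s) f_y (d − a/2) + A'_s f_y (d − d') = [991620 × (620 − 56.85) + 318780 × (620 − 42)] × 10⁻⁶ = 558.43 + 184.25 = 742.68 kN·m.

M_n ≈ 743 kN·m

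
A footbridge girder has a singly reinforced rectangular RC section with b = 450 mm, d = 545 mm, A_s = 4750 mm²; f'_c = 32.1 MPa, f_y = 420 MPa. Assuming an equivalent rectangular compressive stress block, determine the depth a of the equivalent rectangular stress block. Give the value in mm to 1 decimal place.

a ≈ 162.5 mm

T = A_s f_y = 4750 × 420 = 1995000 N = 1995 kN.
Setting C = 0.85 f'_c a b equal to T: a = 1995000/(0.85 × 32.1 × 450) = 162.5 mm.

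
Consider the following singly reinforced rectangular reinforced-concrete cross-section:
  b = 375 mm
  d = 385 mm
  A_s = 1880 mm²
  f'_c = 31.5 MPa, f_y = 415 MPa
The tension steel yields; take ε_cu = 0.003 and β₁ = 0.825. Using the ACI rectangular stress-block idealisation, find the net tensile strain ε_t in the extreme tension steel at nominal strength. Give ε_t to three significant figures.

a = A_s f_y/(0.85 f'_c b) = 77.70 mm.
β₁ = 0.825, so c = a/β₁ = 77.70/0.825 = 94.18 mm.
From the linear strain diagram with ε_cu = 0.003: ε_t = 0.003 (d − c)/c = 0.003 × (385 − 94.18)/94.18 = 0.00926.
Since ε_t ≥ 0.005, the section is tension-controlled.

ε_t ≈ 0.00926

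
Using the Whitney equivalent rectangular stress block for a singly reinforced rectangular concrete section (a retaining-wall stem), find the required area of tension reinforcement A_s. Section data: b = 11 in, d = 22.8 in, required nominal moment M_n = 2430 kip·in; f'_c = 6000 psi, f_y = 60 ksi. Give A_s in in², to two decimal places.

From M_n = 0.85 f'_c a b (d − a/2):
a = d − √(d² − 2M_n/(0.85 f'_c b)) = 22.8 − √(22.8² − 2 × 2430/(0.85 × 6 × 11)) = 1.986 in.
A_s = 0.85 f'_c a b / f_y = 0.85 × 6 × 1.986 × 11 / 60 = 1.857 in².

A_s ≈ 1.86 in²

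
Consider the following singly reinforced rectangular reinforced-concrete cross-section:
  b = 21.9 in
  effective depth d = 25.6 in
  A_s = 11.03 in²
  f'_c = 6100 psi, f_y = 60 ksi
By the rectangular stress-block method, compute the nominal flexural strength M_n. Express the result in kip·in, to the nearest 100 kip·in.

T = A_s f_y = 11.03 × 60 = 661.8 kips.
a = T/(0.85 f'_c b) = 661.8/(0.85 × 6.1 × 21.9) = 5.828 in.
M_n = T(d − a/2) = 661.8 × (25.6 − 2.914) = 15013.6 kip·in.

M_n ≈ 15000 kip·in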